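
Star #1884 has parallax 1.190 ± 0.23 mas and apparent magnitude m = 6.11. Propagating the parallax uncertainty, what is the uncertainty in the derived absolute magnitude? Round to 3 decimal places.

M = m − 5 log₁₀ d + 5 = m + 5 log₁₀ p + 5, so ∂M/∂p = 5/(p ln 10).
σ_M = (5/ln 10) · (σ_p/p) = 2.1715 × 0.23/1.190 = 2.1715 × 0.19328 = 0.41971.

σ_M = 0.420 mag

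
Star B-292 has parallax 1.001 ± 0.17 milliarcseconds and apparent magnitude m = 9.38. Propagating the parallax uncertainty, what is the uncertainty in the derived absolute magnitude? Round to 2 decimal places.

σ_M = 0.37 mag

M = m − 5 log₁₀ d + 5 = m + 5 log₁₀ p + 5, so ∂M/∂p = 5/(p ln 10).
σ_M = (5/ln 10) · (σ_p/p) = 2.1715 × 0.17/1.001 = 2.1715 × 0.16983 = 0.36879.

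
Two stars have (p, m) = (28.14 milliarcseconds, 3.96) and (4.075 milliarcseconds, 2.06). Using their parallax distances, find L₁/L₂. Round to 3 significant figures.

L₁/L₂ = 0.00364

d₁ = 1/p₁ = 1/0.02814″ = 35.537 pc; d₂ = 1/p₂ = 1/0.004075″ = 245.4 pc.
M₁ = m₁ − 5 log₁₀ d₁ + 5 = 3.96 − 7.7534 + 5 = 1.2066.
M₂ = 2.06 − 11.9494 + 5 = -4.8894.
L₁/L₂ = 10^(0.4(M₂ − M₁)) = 10^(0.4 × (-6.0960)) = 10^(-2.43840) = 0.0036442.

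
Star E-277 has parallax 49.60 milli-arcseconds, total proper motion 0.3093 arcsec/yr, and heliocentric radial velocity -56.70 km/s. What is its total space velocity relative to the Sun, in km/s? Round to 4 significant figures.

63.94 km/s

d = 1/p = 1/0.04960″ = 20.161 pc.
v_t = 4.740 μ d = 4.740 × 0.3093 × 20.161 = 29.558 km/s.
v = √(v_r² + v_t²) = √((-56.70)² + 29.558²) = √4088.57 = 63.942 km/s.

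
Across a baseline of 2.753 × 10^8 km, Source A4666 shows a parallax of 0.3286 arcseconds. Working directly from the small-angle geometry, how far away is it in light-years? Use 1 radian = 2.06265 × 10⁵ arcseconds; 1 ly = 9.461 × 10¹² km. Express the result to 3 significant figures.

18.3 ly

θ = 0.3286″ = 0.3286/206265 = 1.5931 × 10^-6 rad.
d = B/θ = (2.753 × 10^8) / (1.5931 × 10^-6) = 1.7281 × 10^14 km = (1.7281 × 10^14) / (9.461 × 10^12) ly = 18.266 ly.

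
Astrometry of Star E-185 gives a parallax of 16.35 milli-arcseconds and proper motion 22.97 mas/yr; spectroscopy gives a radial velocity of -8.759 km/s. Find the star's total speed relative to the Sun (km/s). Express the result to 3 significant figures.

11.0 km/s

d = 1/p = 1/0.01635″ = 61.162 pc.
μ = 22.97 mas/yr = 0.02297 ″/yr.
v_t = 4.740 μ d = 4.740 × 0.02297 × 61.162 = 6.6592 km/s.
v = √(v_r² + v_t²) = √((-8.759)² + 6.6592²) = √121.065 = 11.003 km/s.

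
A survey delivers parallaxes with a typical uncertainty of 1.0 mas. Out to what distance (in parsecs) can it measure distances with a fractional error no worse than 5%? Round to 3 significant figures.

σ_d/d = σ_p/p, so the condition is σ_p/p ≤ 0.05, i.e. p ≥ σ_p/0.05.
p_min = 1.0/0.05 = 20 mas = 0.02 arcsec.
d_max = 1/p_min = 1/0.02 = 50 pc.

50.0 pc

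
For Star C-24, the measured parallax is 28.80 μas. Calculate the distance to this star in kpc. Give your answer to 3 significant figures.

34.7 kpc

p = 28.80 μas = 0.00002880 arcsec.
d = 1/p = 1/0.00002880 = 34722 pc.
= 34.722 kpc.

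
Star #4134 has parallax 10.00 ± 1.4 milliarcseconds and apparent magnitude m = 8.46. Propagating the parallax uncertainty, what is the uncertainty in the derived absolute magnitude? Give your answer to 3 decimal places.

M = m − 5 log₁₀ d + 5 = m + 5 log₁₀ p + 5, so ∂M/∂p = 5/(p ln 10).
σ_M = (5/ln 10) · (σ_p/p) = 2.1715 × 1.4/10.00 = 2.1715 × 0.14 = 0.30401.

σ_M = 0.304 mag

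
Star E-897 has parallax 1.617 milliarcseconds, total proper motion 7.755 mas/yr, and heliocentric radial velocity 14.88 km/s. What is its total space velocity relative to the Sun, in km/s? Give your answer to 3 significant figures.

d = 1/p = 1/0.001617″ = 618.43 pc.
μ = 7.755 mas/yr = 0.007755 ″/yr.
v_t = 4.740 μ d = 4.740 × 0.007755 × 618.43 = 22.733 km/s.
v = √(v_r² + v_t²) = √(14.88² + 22.733²) = √738.204 = 27.17 km/s.

27.2 km/s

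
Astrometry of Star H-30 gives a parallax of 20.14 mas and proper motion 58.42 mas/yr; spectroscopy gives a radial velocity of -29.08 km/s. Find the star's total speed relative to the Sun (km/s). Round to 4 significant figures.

d = 1/p = 1/0.02014″ = 49.652 pc.
μ = 58.42 mas/yr = 0.05842 ″/yr.
v_t = 4.740 μ d = 4.740 × 0.05842 × 49.652 = 13.749 km/s.
v = √(v_r² + v_t²) = √((-29.08)² + 13.749²) = √1034.68 = 32.166 km/s.

32.17 km/s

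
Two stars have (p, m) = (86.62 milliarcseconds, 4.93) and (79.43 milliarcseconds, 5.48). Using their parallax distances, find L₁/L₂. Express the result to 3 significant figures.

L₁/L₂ = 1.40

d₁ = 1/p₁ = 1/0.08662″ = 11.545 pc; d₂ = 1/p₂ = 1/0.07943″ = 12.59 pc.
M₁ = m₁ − 5 log₁₀ d₁ + 5 = 4.93 − 5.3120 + 5 = 4.6180.
M₂ = 5.48 − 5.5001 + 5 = 4.9799.
L₁/L₂ = 10^(0.4(M₂ − M₁)) = 10^(0.4 × 0.3619) = 10^0.14476 = 1.3956.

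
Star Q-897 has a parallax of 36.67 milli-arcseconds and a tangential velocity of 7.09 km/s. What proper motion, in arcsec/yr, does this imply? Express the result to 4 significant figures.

d = 1/p = 1/0.03667″ = 27.27 pc.
μ = v_t / (4.74 d) = 7.09 / (4.74 × 27.27) = 7.09 / 129.26 = 0.054851 ″/yr.

0.05485 arcsec/yr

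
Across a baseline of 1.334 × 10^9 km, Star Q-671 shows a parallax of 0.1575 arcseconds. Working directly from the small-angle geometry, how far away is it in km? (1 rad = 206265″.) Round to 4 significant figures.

1.747 × 10^15 km

θ = 0.1575″ = 0.1575/206265 = 7.6358 × 10^-7 rad.
d = B/θ = (1.334 × 10^9) / (7.6358 × 10^-7) = 1.7470 × 10^15 km.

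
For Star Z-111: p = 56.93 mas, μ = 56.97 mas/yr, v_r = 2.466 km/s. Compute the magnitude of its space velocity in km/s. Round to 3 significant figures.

d = 1/p = 1/0.05693″ = 17.565 pc.
μ = 56.97 mas/yr = 0.05697 ″/yr.
v_t = 4.740 μ d = 4.740 × 0.05697 × 17.565 = 4.7432 km/s.
v = √(v_r² + v_t²) = √(2.466² + 4.7432²) = √28.5791 = 5.3459 km/s.

5.35 km/s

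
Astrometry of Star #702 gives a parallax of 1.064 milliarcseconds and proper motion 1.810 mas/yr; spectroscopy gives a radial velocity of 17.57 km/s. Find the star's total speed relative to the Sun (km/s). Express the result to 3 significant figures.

19.3 km/s

d = 1/p = 1/0.001064″ = 939.85 pc.
μ = 1.810 mas/yr = 0.001810 ″/yr.
v_t = 4.740 μ d = 4.740 × 0.001810 × 939.85 = 8.0633 km/s.
v = √(v_r² + v_t²) = √(17.57² + 8.0633²) = √373.722 = 19.332 km/s.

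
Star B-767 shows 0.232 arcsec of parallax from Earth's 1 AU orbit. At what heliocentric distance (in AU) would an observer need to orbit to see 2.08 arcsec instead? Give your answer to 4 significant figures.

8.966 AU

Parallax scales linearly with baseline: p ∝ B, so B = p_target / p_Earth × 1 AU.
B = 2.08 / 0.232 = 8.9655 AU.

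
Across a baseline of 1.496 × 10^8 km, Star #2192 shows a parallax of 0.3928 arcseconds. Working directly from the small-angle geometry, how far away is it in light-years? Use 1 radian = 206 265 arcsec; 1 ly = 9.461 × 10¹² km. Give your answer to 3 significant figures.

8.30 ly

θ = 0.3928″ = 0.3928/206265 = 1.9043 × 10^-6 rad.
d = B/θ = (1.496 × 10^8) / (1.9043 × 10^-6) = 7.8559 × 10^13 km = (7.8559 × 10^13) / (9.461 × 10^12) ly = 8.3035 ly.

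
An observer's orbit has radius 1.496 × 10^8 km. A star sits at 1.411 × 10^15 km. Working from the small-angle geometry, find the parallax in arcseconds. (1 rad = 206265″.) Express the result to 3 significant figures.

0.0219 arcsec

θ ≈ B/d = (1.496 × 10^8) / (1.411 × 10^15) = 1.0602 × 10^-7 rad.
In arcseconds: 1.0602 × 10^-7 × 206265 = 0.021868″.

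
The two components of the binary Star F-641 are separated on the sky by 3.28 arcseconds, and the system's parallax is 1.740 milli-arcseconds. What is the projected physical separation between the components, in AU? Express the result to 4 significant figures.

d = 1/p = 1/0.001740″ = 574.71 pc.
At distance d (pc), an angle of θ arcsec spans θ·d AU: s = 3.28 × 574.71 = 1885 AU.

1885 AU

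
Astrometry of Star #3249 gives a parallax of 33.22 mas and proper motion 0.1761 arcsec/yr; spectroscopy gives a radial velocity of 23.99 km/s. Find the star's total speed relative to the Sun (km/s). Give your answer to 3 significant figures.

d = 1/p = 1/0.03322″ = 30.102 pc.
v_t = 4.740 μ d = 4.740 × 0.1761 × 30.102 = 25.127 km/s.
v = √(v_r² + v_t²) = √(23.99² + 25.127²) = √1206.89 = 34.74 km/s.

34.7 km/s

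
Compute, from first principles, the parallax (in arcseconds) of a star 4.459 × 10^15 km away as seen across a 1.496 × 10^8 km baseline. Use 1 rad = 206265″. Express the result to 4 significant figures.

θ ≈ B/d = (1.496 × 10^8) / (4.459 × 10^15) = 3.3550 × 10^-8 rad.
In arcseconds: 3.3550 × 10^-8 × 206265 = 0.0069202″.

0.006920 arcsec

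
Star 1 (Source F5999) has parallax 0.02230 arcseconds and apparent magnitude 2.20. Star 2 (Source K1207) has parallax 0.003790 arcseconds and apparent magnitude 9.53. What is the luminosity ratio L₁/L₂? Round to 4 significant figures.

d₁ = 1/p₁ = 1/0.02230″ = 44.843 pc; d₂ = 1/p₂ = 1/0.003790″ = 263.85 pc.
M₁ = m₁ − 5 log₁₀ d₁ + 5 = 2.20 − 8.2585 + 5 = -1.0585.
M₂ = 9.53 − 12.1068 + 5 = 2.4232.
L₁/L₂ = 10^(0.4(M₂ − M₁)) = 10^(0.4 × 3.4817) = 10^1.39268 = 24.699.

L₁/L₂ = 24.70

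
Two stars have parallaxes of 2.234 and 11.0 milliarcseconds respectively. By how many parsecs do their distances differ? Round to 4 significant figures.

356.7 pc

d_A = 1/0.002234″ = 447.63 pc; d_B = 1/0.01100″ = 90.909 pc.
|d_B − d_A| = |90.909 − 447.63| = 356.72 pc.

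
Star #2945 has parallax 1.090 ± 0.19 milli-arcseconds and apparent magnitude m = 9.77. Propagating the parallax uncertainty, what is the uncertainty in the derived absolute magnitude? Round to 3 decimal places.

M = m − 5 log₁₀ d + 5 = m + 5 log₁₀ p + 5, so ∂M/∂p = 5/(p ln 10).
σ_M = (5/ln 10) · (σ_p/p) = 2.1715 × 0.19/1.090 = 2.1715 × 0.17431 = 0.37851.

σ_M = 0.379 mag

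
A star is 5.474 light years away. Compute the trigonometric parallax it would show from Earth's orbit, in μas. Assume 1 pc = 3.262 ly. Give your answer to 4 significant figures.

d = 5.474 ly ÷ 3.262 = 1.6781 pc.
p = 1/d = 1/1.6781 = 0.59591 arcsec.
= 0.59591 × 10⁶ = 5.9591 × 10^5 μas.

595900 μas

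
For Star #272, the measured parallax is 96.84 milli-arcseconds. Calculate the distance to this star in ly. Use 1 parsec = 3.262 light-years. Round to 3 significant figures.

33.7 ly

p = 96.84 milli-arcseconds = 0.09684 arcsec.
d = 1/p = 1/0.09684 = 10.326 pc.
In light-years: 10.326 × 3.262 = 33.683 ly.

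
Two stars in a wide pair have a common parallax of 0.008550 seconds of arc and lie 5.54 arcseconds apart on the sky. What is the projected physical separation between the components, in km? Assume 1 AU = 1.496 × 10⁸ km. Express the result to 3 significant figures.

d = 1/p = 1/0.008550″ = 116.96 pc.
At distance d (pc), an angle of θ arcsec spans θ·d AU: s = 5.54 × 116.96 = 647.96 AU.
= 647.96 × 1.496 × 10⁸ km = 9.6935 × 10^10 km.

9.69 × 10^10 km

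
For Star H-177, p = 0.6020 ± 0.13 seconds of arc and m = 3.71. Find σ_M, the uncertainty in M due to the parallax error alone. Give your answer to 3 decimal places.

M = m − 5 log₁₀ d + 5 = m + 5 log₁₀ p + 5, so ∂M/∂p = 5/(p ln 10).
σ_M = (5/ln 10) · (σ_p/p) = 2.1715 × 0.13/0.6020 = 2.1715 × 0.21595 = 0.46894.

σ_M = 0.469 mag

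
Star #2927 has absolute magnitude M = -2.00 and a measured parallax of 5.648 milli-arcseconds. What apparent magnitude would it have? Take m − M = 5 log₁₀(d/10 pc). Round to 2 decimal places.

m = 4.24

d = 1/p = 1/0.005648″ = 177.05 pc.
m − M = 5 log₁₀ d − 5 = 5 log₁₀(177.05) − 5 = 11.2405 − 5 = 6.2405.
m = M + (m − M) = -2.00 + 6.2405 = 4.24.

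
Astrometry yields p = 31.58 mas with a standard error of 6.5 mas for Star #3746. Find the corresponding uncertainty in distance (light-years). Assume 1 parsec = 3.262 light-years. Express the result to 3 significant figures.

21.3 ly

d = 1/p, so σ_d = σ_p / p².
σ_d = 0.00650 / (0.03158)² = 0.00650 / 0.0009973 = 6.5176 pc = 6.5176 × 3.262 ly = 21.26 ly.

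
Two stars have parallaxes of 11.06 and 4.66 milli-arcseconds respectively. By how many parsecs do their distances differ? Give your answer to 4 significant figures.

124.2 pc

d_A = 1/0.01106″ = 90.416 pc; d_B = 1/0.004660″ = 214.59 pc.
|d_B − d_A| = |214.59 − 90.416| = 124.17 pc.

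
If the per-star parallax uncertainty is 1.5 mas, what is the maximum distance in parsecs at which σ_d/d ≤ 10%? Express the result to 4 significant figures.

σ_d/d = σ_p/p, so the condition is σ_p/p ≤ 0.10, i.e. p ≥ σ_p/0.10.
p_min = 1.5/0.10 = 15 mas = 0.015 arcsec.
d_max = 1/p_min = 1/0.015 = 66.667 pc.

66.67 pc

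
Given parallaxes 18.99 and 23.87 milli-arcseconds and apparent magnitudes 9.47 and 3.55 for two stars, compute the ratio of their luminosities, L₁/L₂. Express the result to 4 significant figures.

L₁/L₂ = 0.006771

d₁ = 1/p₁ = 1/0.01899″ = 52.659 pc; d₂ = 1/p₂ = 1/0.02387″ = 41.894 pc.
M₁ = m₁ − 5 log₁₀ d₁ + 5 = 9.47 − 8.6074 + 5 = 5.8626.
M₂ = 3.55 − 8.1108 + 5 = 0.4392.
L₁/L₂ = 10^(0.4(M₂ − M₁)) = 10^(0.4 × (-5.4234)) = 10^(-2.16936) = 0.0067708.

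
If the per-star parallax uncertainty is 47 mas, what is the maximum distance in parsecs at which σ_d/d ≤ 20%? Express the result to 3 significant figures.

σ_d/d = σ_p/p, so the condition is σ_p/p ≤ 0.20, i.e. p ≥ σ_p/0.20.
p_min = 47/0.20 = 235 mas = 0.235 arcsec.
d_max = 1/p_min = 1/0.235 = 4.2553 pc.

4.26 pc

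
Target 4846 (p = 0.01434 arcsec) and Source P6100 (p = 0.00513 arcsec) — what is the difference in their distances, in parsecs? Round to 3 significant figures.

d_A = 1/0.01434″ = 69.735 pc; d_B = 1/0.005130″ = 194.93 pc.
|d_B − d_A| = |194.93 − 69.735| = 125.2 pc.

125 pc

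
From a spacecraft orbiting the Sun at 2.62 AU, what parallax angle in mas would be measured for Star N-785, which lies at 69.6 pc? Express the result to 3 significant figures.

37.6 mas

p (arcsec) = B (AU) / d (pc).
p = 2.62 / 69.6 = 0.037644 arcsec = 37.644 mas.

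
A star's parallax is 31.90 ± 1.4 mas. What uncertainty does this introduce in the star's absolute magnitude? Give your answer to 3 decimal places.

σ_M = 0.095 mag

M = m − 5 log₁₀ d + 5 = m + 5 log₁₀ p + 5, so ∂M/∂p = 5/(p ln 10).
σ_M = (5/ln 10) · (σ_p/p) = 2.1715 × 1.4/31.90 = 2.1715 × 0.043887 = 0.095301.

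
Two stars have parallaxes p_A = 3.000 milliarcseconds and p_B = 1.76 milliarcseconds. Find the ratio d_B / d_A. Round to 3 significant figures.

1.70

Since d = 1/p, d_B/d_A = p_A/p_B.
= 3.000 / 1.76 = 1.7045.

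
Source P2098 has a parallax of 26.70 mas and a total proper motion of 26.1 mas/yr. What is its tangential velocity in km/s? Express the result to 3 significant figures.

4.63 km/s

d = 1/p = 1/0.02670″ = 37.453 pc.
μ = 26.1 mas/yr = 0.0261 ″/yr.
v_t = 4.74 × μ × d = 4.74 × 0.0261 × 37.453 = 4.6335 km/s.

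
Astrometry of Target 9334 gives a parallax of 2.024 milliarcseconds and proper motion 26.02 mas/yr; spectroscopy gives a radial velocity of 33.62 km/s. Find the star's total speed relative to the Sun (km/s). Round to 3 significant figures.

69.6 km/s

d = 1/p = 1/0.002024″ = 494.07 pc.
μ = 26.02 mas/yr = 0.02602 ″/yr.
v_t = 4.740 μ d = 4.740 × 0.02602 × 494.07 = 60.936 km/s.
v = √(v_r² + v_t²) = √(33.62² + 60.936²) = √4843.5 = 69.595 km/s.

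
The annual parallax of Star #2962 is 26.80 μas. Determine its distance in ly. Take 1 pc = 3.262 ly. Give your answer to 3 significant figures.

p = 26.80 μas = 0.00002680 arcsec.
d = 1/p = 1/0.00002680 = 37313 pc.
In light-years: 37313 × 3.262 = 1.2172 × 10^5 ly.

122000 ly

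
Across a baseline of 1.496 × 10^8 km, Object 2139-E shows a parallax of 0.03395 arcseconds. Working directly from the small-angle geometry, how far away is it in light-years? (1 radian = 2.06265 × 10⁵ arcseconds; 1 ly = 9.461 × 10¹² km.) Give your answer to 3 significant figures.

96.1 ly

θ = 0.03395″ = 0.03395/206265 = 1.6459 × 10^-7 rad.
d = B/θ = (1.496 × 10^8) / (1.6459 × 10^-7) = 9.0893 × 10^14 km = (9.0893 × 10^14) / (9.461 × 10^12) ly = 96.071 ly.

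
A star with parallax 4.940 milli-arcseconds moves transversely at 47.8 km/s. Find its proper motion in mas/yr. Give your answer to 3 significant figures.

d = 1/p = 1/0.004940″ = 202.43 pc.
μ = v_t / (4.74 d) = 47.8 / (4.74 × 202.43) = 47.8 / 959.52 = 0.049817 ″/yr = 49.817 mas/yr.

49.8 mas/yr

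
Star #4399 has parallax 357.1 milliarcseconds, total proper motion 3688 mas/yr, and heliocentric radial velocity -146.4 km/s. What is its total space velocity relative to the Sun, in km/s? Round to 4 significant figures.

154.4 km/s

d = 1/p = 1/0.3571″ = 2.8003 pc.
μ = 3688 mas/yr = 3.688 ″/yr.
v_t = 4.740 μ d = 4.740 × 3.688 × 2.8003 = 48.952 km/s.
v = √(v_r² + v_t²) = √((-146.4)² + 48.952²) = √23829.3 = 154.37 km/s.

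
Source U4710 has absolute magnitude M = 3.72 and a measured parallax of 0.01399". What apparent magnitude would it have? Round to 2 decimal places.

m = 7.99

d = 1/p = 1/0.01399″ = 71.48 pc.
m − M = 5 log₁₀ d − 5 = 5 log₁₀(71.48) − 5 = 9.2709 − 5 = 4.2709.
m = M + (m − M) = 3.72 + 4.2709 = 7.99.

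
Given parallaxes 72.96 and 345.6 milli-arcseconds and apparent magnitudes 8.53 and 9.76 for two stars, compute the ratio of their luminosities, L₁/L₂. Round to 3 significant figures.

d₁ = 1/p₁ = 1/0.07296″ = 13.706 pc; d₂ = 1/p₂ = 1/0.3456″ = 2.8935 pc.
M₁ = m₁ − 5 log₁₀ d₁ + 5 = 8.53 − 5.6846 + 5 = 7.8454.
M₂ = 9.76 − 2.3071 + 5 = 12.4529.
L₁/L₂ = 10^(0.4(M₂ − M₁)) = 10^(0.4 × 4.6075) = 10^1.84300 = 69.663.

L₁/L₂ = 69.7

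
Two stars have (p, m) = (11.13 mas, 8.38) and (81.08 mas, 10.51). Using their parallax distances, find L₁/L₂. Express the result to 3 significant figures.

d₁ = 1/p₁ = 1/0.01113″ = 89.847 pc; d₂ = 1/p₂ = 1/0.08108″ = 12.333 pc.
M₁ = m₁ − 5 log₁₀ d₁ + 5 = 8.38 − 9.7675 + 5 = 3.6125.
M₂ = 10.51 − 5.4553 + 5 = 10.0547.
L₁/L₂ = 10^(0.4(M₂ − M₁)) = 10^(0.4 × 6.4422) = 10^2.57688 = 377.47.

L₁/L₂ = 377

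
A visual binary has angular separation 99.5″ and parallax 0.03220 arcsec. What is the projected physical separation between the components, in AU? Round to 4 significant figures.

3090 AU

d = 1/p = 1/0.03220″ = 31.056 pc.
At distance d (pc), an angle of θ arcsec spans θ·d AU: s = 99.5 × 31.056 = 3090.1 AU.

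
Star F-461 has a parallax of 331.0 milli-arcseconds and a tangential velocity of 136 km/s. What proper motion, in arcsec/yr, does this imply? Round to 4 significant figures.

d = 1/p = 1/0.3310″ = 3.0211 pc.
μ = v_t / (4.74 d) = 136 / (4.74 × 3.0211) = 136 / 14.32 = 9.4972 ″/yr.

9.497 arcsec/yr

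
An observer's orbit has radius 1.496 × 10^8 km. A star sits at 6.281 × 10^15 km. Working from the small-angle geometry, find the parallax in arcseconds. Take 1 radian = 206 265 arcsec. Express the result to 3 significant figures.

0.00491 arcsec

θ ≈ B/d = (1.496 × 10^8) / (6.281 × 10^15) = 2.3818 × 10^-8 rad.
In arcseconds: 2.3818 × 10^-8 × 206265 = 0.0049128″.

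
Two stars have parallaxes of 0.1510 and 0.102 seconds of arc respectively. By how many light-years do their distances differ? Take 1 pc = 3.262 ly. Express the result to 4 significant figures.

d_A = 1/0.1510″ = 6.6225 pc; d_B = 1/0.1020″ = 9.8039 pc.
|d_B − d_A| = |9.8039 − 6.6225| = 3.1814 pc = 3.1814 × 3.262 ly = 10.378 ly.

10.38 ly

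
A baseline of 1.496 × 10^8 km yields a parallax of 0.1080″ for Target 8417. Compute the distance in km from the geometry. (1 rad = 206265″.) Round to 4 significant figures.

2.857 × 10^14 km

θ = 0.1080″ = 0.1080/206265 = 5.2360 × 10^-7 rad.
d = B/θ = (1.496 × 10^8) / (5.2360 × 10^-7) = 2.8571 × 10^14 km.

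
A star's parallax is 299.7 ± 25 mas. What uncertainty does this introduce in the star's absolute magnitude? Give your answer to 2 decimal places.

σ_M = 0.18 mag

M = m − 5 log₁₀ d + 5 = m + 5 log₁₀ p + 5, so ∂M/∂p = 5/(p ln 10).
σ_M = (5/ln 10) · (σ_p/p) = 2.1715 × 25/299.7 = 2.1715 × 0.083417 = 0.18114.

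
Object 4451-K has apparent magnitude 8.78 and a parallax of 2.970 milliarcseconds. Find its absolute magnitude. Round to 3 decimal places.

d = 1/p = 1/0.002970″ = 336.7 pc.
m − M = 5 log₁₀(336.7) − 5 = 12.6362 − 5 = 7.6362.
M = m − (m − M) = 8.78 − 7.6362 = 1.144.

M = 1.144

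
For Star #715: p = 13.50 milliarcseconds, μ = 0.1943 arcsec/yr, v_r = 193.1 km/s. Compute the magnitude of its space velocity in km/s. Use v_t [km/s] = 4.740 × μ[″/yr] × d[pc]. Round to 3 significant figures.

d = 1/p = 1/0.01350″ = 74.074 pc.
v_t = 4.740 μ d = 4.740 × 0.1943 × 74.074 = 68.221 km/s.
v = √(v_r² + v_t²) = √(193.1² + 68.221²) = √41941.7 = 204.8 km/s.

205 km/s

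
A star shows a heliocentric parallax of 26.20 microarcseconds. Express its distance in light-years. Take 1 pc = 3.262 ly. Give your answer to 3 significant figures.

125000 light years

p = 26.20 microarcseconds = 0.00002620 arcsec.
d = 1/p = 1/0.00002620 = 38168 pc.
In light-years: 38168 × 3.262 = 1.2450 × 10^5 ly.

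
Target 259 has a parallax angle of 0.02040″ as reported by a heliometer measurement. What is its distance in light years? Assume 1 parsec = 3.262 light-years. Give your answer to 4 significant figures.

d = 1/p = 1/0.02040 = 49.02 pc.
In light-years: 49.02 × 3.262 = 159.9 ly.

159.9 light years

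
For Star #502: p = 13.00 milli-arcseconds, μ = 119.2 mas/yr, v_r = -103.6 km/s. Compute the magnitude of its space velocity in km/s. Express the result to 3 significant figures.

112 km/s

d = 1/p = 1/0.01300″ = 76.923 pc.
μ = 119.2 mas/yr = 0.1192 ″/yr.
v_t = 4.740 μ d = 4.740 × 0.1192 × 76.923 = 43.462 km/s.
v = √(v_r² + v_t²) = √((-103.6)² + 43.462²) = √12621.9 = 112.35 km/s.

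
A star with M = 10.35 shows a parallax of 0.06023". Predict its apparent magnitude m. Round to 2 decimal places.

m = 11.45

d = 1/p = 1/0.06023″ = 16.603 pc.
m − M = 5 log₁₀ d − 5 = 5 log₁₀(16.603) − 5 = 6.1009 − 5 = 1.1009.
m = M + (m − M) = 10.35 + 1.1009 = 11.45.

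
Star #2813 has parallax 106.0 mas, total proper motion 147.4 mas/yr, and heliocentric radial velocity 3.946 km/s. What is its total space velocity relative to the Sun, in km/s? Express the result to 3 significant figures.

d = 1/p = 1/0.1060″ = 9.434 pc.
μ = 147.4 mas/yr = 0.1474 ″/yr.
v_t = 4.740 μ d = 4.740 × 0.1474 × 9.434 = 6.5913 km/s.
v = √(v_r² + v_t²) = √(3.946² + 6.5913²) = √59.0162 = 7.6822 km/s.

7.68 km/s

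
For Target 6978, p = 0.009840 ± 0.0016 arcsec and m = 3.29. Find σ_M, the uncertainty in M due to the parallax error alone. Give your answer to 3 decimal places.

σ_M = 0.353 mag

M = m − 5 log₁₀ d + 5 = m + 5 log₁₀ p + 5, so ∂M/∂p = 5/(p ln 10).
σ_M = (5/ln 10) · (σ_p/p) = 2.1715 × 0.0016/0.009840 = 2.1715 × 0.1626 = 0.35309.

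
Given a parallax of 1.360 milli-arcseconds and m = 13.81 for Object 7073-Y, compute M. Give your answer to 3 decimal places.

d = 1/p = 1/0.001360″ = 735.29 pc.
m − M = 5 log₁₀(735.29) − 5 = 14.3323 − 5 = 9.3323.
M = m − (m − M) = 13.81 − 9.3323 = 4.478.

M = 4.478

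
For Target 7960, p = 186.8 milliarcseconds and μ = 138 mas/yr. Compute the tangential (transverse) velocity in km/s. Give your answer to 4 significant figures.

3.502 km/s

d = 1/p = 1/0.1868″ = 5.3533 pc.
μ = 138 mas/yr = 0.138 ″/yr.
v_t = 4.74 × μ × d = 4.74 × 0.138 × 5.3533 = 3.5017 km/s.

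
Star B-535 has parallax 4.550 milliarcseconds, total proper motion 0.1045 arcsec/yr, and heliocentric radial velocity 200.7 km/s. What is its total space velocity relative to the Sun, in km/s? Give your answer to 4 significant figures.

228.3 km/s

d = 1/p = 1/0.004550″ = 219.78 pc.
v_t = 4.740 μ d = 4.740 × 0.1045 × 219.78 = 108.86 km/s.
v = √(v_r² + v_t²) = √(200.7² + 108.86²) = √52131 = 228.32 km/s.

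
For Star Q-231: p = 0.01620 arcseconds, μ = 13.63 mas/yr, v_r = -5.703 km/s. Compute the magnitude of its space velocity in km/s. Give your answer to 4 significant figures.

6.959 km/s

d = 1/p = 1/0.01620″ = 61.728 pc.
μ = 13.63 mas/yr = 0.01363 ″/yr.
v_t = 4.740 μ d = 4.740 × 0.01363 × 61.728 = 3.988 km/s.
v = √(v_r² + v_t²) = √((-5.703)² + 3.988²) = √48.4284 = 6.9591 km/s.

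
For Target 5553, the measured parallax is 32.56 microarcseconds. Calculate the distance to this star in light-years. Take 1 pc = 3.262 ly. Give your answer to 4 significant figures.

p = 32.56 microarcseconds = 0.00003256 arcsec.
d = 1/p = 1/0.00003256 = 30713 pc.
In light-years: 30713 × 3.262 = 1.0019 × 10^5 ly.

100200 light years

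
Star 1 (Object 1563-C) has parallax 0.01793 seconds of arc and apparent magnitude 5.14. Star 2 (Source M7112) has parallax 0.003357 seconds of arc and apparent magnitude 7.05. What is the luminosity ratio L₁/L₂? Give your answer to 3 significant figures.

L₁/L₂ = 0.204

d₁ = 1/p₁ = 1/0.01793″ = 55.772 pc; d₂ = 1/p₂ = 1/0.003357″ = 297.89 pc.
M₁ = m₁ − 5 log₁₀ d₁ + 5 = 5.14 − 8.7321 + 5 = 1.4079.
M₂ = 7.05 − 12.3703 + 5 = -0.3203.
L₁/L₂ = 10^(0.4(M₂ − M₁)) = 10^(0.4 × (-1.7282)) = 10^(-0.69128) = 0.20357.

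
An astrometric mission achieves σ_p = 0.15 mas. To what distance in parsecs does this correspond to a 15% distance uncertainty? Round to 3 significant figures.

1000 pc

σ_d/d = σ_p/p, so the condition is σ_p/p ≤ 0.15, i.e. p ≥ σ_p/0.15.
p_min = 0.15/0.15 = 1 mas = 0.001 arcsec.
d_max = 1/p_min = 1/0.001 = 1000 pc.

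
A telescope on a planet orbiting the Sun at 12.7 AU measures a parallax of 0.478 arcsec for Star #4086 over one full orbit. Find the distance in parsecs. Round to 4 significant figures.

26.57 pc

With baseline B (in AU) and parallax p (in arcsec), d = B/p parsecs.
d = 12.7 / 0.478 = 26.569 pc.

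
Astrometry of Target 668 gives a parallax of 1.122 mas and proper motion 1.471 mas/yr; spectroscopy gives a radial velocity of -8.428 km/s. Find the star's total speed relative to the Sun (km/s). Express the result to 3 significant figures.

10.5 km/s

d = 1/p = 1/0.001122″ = 891.27 pc.
μ = 1.471 mas/yr = 0.001471 ″/yr.
v_t = 4.740 μ d = 4.740 × 0.001471 × 891.27 = 6.2144 km/s.
v = √(v_r² + v_t²) = √((-8.428)² + 6.2144²) = √109.65 = 10.471 km/s.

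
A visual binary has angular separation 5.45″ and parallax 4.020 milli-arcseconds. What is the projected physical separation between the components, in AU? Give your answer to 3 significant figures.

d = 1/p = 1/0.004020″ = 248.76 pc.
At distance d (pc), an angle of θ arcsec spans θ·d AU: s = 5.45 × 248.76 = 1355.7 AU.

1360 AU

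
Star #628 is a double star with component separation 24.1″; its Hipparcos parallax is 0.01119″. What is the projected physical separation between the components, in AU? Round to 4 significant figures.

2154 AU

d = 1/p = 1/0.01119″ = 89.366 pc.
At distance d (pc), an angle of θ arcsec spans θ·d AU: s = 24.1 × 89.366 = 2153.7 AU.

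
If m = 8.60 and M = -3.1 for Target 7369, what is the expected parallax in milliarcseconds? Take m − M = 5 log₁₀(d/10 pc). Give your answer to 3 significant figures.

m − M = 8.60 − (-3.1) = 11.70.
d = 10^((m−M)/5 + 1) = 10^3.340 = 2187.8 pc.
p = 1/d = 1/2187.8 = 0.00045708 arcsec = 0.45708 mas.

0.457 mas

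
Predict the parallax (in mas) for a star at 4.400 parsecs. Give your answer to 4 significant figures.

p = 1/d = 1/4.4 = 0.22727 arcsec.
= 0.22727 × 1000 = 227.27 mas.

227.3 mas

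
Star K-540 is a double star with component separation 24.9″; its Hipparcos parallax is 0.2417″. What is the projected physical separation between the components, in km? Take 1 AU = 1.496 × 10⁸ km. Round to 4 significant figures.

d = 1/p = 1/0.2417″ = 4.1374 pc.
At distance d (pc), an angle of θ arcsec spans θ·d AU: s = 24.9 × 4.1374 = 103.02 AU.
= 103.02 × 1.496 × 10⁸ km = 1.5412 × 10^10 km.

1.541 × 10^10 km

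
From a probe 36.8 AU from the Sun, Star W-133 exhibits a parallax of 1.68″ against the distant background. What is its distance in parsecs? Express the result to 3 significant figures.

With baseline B (in AU) and parallax p (in arcsec), d = B/p parsecs.
d = 36.8 / 1.68 = 21.905 pc.

21.9 pc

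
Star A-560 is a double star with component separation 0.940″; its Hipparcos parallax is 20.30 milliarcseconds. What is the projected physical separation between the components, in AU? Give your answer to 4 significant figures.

d = 1/p = 1/0.02030″ = 49.261 pc.
At distance d (pc), an angle of θ arcsec spans θ·d AU: s = 0.940 × 49.261 = 46.305 AU.

46.31 AU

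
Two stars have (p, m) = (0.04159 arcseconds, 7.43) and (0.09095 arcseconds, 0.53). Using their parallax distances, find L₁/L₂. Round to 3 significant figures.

d₁ = 1/p₁ = 1/0.04159″ = 24.044 pc; d₂ = 1/p₂ = 1/0.09095″ = 10.995 pc.
M₁ = m₁ − 5 log₁₀ d₁ + 5 = 7.43 − 6.9050 + 5 = 5.5250.
M₂ = 0.53 − 5.2060 + 5 = 0.3240.
L₁/L₂ = 10^(0.4(M₂ − M₁)) = 10^(0.4 × (-5.2010)) = 10^(-2.08040) = 0.00831.

L₁/L₂ = 0.00831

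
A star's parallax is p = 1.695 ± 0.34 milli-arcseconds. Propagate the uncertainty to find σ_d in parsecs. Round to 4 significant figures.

118.3 pc

d = 1/p, so σ_d = σ_p / p².
σ_d = 0.000340 / (0.001695)² = 0.000340 / 0.000002873 = 118.34 pc.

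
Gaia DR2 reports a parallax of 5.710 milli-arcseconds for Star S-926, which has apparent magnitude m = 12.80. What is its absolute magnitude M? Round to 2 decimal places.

d = 1/p = 1/0.005710″ = 175.13 pc.
m − M = 5 log₁₀(175.13) − 5 = 11.2168 − 5 = 6.2168.
M = m − (m − M) = 12.80 − 6.2168 = 6.58.

M = 6.58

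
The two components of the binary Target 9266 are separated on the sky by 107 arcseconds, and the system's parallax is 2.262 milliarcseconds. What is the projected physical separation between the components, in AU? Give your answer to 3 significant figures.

47300 AU

d = 1/p = 1/0.002262″ = 442.09 pc.
At distance d (pc), an angle of θ arcsec spans θ·d AU: s = 107 × 442.09 = 47304 AU.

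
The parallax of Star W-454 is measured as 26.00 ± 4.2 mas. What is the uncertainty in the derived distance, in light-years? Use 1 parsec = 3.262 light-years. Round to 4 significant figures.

20.27 ly

d = 1/p, so σ_d = σ_p / p².
σ_d = 0.00420 / (0.02600)² = 0.00420 / 0.000676 = 6.213 pc = 6.213 × 3.262 ly = 20.267 ly.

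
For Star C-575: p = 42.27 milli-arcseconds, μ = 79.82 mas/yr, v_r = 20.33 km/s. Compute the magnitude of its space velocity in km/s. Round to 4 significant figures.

d = 1/p = 1/0.04227″ = 23.657 pc.
μ = 79.82 mas/yr = 0.07982 ″/yr.
v_t = 4.740 μ d = 4.740 × 0.07982 × 23.657 = 8.9506 km/s.
v = √(v_r² + v_t²) = √(20.33² + 8.9506²) = √493.422 = 22.213 km/s.

22.21 km/s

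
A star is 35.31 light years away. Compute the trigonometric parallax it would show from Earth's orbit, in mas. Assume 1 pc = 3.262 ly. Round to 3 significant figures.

d = 35.31 ly ÷ 3.262 = 10.825 pc.
p = 1/d = 1/10.825 = 0.092379 arcsec.
= 0.092379 × 1000 = 92.379 mas.

92.4 mas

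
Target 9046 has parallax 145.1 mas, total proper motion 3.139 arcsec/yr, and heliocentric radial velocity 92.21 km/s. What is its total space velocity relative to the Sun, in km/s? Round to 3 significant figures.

d = 1/p = 1/0.1451″ = 6.8918 pc.
v_t = 4.740 μ d = 4.740 × 3.139 × 6.8918 = 102.54 km/s.
v = √(v_r² + v_t²) = √(92.21² + 102.54²) = √19017.1 = 137.9 km/s.

138 km/s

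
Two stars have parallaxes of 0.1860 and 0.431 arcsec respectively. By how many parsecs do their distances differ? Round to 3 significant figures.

d_A = 1/0.1860″ = 5.3763 pc; d_B = 1/0.4310″ = 2.3202 pc.
|d_B − d_A| = |2.3202 − 5.3763| = 3.0561 pc.

3.06 pc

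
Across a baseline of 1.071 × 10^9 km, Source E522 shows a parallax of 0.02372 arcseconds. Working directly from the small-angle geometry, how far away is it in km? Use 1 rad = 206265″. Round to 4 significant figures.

θ = 0.02372″ = 0.02372/206265 = 1.1500 × 10^-7 rad.
d = B/θ = (1.071 × 10^9) / (1.1500 × 10^-7) = 9.3130 × 10^15 km.

9.313 × 10^15 km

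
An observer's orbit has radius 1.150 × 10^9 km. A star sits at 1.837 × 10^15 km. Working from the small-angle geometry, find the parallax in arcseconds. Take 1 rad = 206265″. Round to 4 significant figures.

θ ≈ B/d = (1.150 × 10^9) / (1.837 × 10^15) = 6.2602 × 10^-7 rad.
In arcseconds: 6.2602 × 10^-7 × 206265 = 0.12913″.

0.1291 arcsec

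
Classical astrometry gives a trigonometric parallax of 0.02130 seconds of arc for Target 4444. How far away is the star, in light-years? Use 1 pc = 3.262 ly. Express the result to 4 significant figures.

d = 1/p = 1/0.02130 = 46.948 pc.
In light-years: 46.948 × 3.262 = 153.14 ly.

153.1 light years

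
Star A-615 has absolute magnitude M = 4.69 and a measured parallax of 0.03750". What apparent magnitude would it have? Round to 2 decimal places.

d = 1/p = 1/0.03750″ = 26.667 pc.
m − M = 5 log₁₀ d − 5 = 5 log₁₀(26.667) − 5 = 7.1299 − 5 = 2.1299.
m = M + (m − M) = 4.69 + 2.1299 = 6.82.

m = 6.82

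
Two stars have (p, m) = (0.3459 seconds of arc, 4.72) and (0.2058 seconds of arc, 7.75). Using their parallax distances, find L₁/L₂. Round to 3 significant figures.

L₁/L₂ = 5.77

d₁ = 1/p₁ = 1/0.3459″ = 2.891 pc; d₂ = 1/p₂ = 1/0.2058″ = 4.8591 pc.
M₁ = m₁ − 5 log₁₀ d₁ + 5 = 4.72 − 2.3052 + 5 = 7.4148.
M₂ = 7.75 − 3.4328 + 5 = 9.3172.
L₁/L₂ = 10^(0.4(M₂ − M₁)) = 10^(0.4 × 1.9024) = 10^0.76096 = 5.7671.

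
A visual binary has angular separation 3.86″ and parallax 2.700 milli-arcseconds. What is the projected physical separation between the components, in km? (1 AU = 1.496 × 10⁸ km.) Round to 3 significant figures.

d = 1/p = 1/0.002700″ = 370.37 pc.
At distance d (pc), an angle of θ arcsec spans θ·d AU: s = 3.86 × 370.37 = 1429.6 AU.
= 1429.6 × 1.496 × 10⁸ km = 2.1387 × 10^11 km.

2.14 × 10^11 km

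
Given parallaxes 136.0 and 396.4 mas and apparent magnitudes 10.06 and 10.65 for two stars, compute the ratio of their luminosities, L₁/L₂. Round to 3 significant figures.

d₁ = 1/p₁ = 1/0.1360″ = 7.3529 pc; d₂ = 1/p₂ = 1/0.3964″ = 2.5227 pc.
M₁ = m₁ − 5 log₁₀ d₁ + 5 = 10.06 − 4.3323 + 5 = 10.7277.
M₂ = 10.65 − 2.0093 + 5 = 13.6407.
L₁/L₂ = 10^(0.4(M₂ − M₁)) = 10^(0.4 × 2.9130) = 10^1.16520 = 14.629.

L₁/L₂ = 14.6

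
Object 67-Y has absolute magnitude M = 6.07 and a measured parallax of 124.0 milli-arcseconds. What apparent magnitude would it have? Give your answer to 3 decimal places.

d = 1/p = 1/0.1240″ = 8.0645 pc.
m − M = 5 log₁₀ d − 5 = 5 log₁₀(8.0645) − 5 = 4.5329 − 5 = -0.4671.
m = M + (m − M) = 6.07 + (-0.4671) = 5.603.

m = 5.603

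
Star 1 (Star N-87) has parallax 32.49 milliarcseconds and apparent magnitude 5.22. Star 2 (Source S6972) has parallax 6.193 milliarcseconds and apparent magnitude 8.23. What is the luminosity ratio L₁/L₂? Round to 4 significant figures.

L₁/L₂ = 0.5812

d₁ = 1/p₁ = 1/0.03249″ = 30.779 pc; d₂ = 1/p₂ = 1/0.006193″ = 161.47 pc.
M₁ = m₁ − 5 log₁₀ d₁ + 5 = 5.22 − 7.4413 + 5 = 2.7787.
M₂ = 8.23 − 11.0405 + 5 = 2.1895.
L₁/L₂ = 10^(0.4(M₂ − M₁)) = 10^(0.4 × (-0.5892)) = 10^(-0.23568) = 0.58119.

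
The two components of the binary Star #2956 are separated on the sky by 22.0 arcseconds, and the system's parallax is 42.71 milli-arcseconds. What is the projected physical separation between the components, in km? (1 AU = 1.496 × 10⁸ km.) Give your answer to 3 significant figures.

d = 1/p = 1/0.04271″ = 23.414 pc.
At distance d (pc), an angle of θ arcsec spans θ·d AU: s = 22.0 × 23.414 = 515.11 AU.
= 515.11 × 1.496 × 10⁸ km = 7.7060 × 10^10 km.

7.71 × 10^10 km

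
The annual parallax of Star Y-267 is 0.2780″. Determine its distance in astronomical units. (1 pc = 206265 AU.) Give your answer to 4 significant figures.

d = 1/p = 1/0.2780 = 3.5971 pc.
In AU: 3.5971 × 206265 = 7.4196 × 10^5 AU.

742000 AU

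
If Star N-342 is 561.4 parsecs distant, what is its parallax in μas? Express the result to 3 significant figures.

1780 μas

p = 1/d = 1/561.4 = 0.0017813 arcsec.
= 0.0017813 × 10⁶ = 1781.3 μas.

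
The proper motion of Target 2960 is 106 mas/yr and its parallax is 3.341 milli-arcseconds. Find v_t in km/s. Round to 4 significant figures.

d = 1/p = 1/0.003341″ = 299.31 pc.
μ = 106 mas/yr = 0.106 ″/yr.
v_t = 4.74 × μ × d = 4.74 × 0.106 × 299.31 = 150.39 km/s.

150.4 km/s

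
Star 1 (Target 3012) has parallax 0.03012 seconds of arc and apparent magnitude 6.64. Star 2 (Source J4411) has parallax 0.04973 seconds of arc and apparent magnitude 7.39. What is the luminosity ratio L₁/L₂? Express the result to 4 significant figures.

d₁ = 1/p₁ = 1/0.03012″ = 33.201 pc; d₂ = 1/p₂ = 1/0.04973″ = 20.109 pc.
M₁ = m₁ − 5 log₁₀ d₁ + 5 = 6.64 − 7.6058 + 5 = 4.0342.
M₂ = 7.39 − 6.5170 + 5 = 5.8730.
L₁/L₂ = 10^(0.4(M₂ − M₁)) = 10^(0.4 × 1.8388) = 10^0.73552 = 5.439.

L₁/L₂ = 5.439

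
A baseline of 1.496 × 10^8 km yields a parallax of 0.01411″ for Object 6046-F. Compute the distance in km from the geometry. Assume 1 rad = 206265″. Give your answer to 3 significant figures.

θ = 0.01411″ = 0.01411/206265 = 6.8407 × 10^-8 rad.
d = B/θ = (1.496 × 10^8) / (6.8407 × 10^-8) = 2.1869 × 10^15 km.

2.19 × 10^15 km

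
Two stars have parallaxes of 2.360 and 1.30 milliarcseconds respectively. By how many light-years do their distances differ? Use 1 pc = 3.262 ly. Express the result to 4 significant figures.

d_A = 1/0.002360″ = 423.73 pc; d_B = 1/0.001300″ = 769.23 pc.
|d_B − d_A| = |769.23 − 423.73| = 345.5 pc = 345.5 × 3.262 ly = 1127 ly.

1127 ly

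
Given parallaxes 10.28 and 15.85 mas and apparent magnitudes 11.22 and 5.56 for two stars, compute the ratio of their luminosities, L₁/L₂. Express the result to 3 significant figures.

d₁ = 1/p₁ = 1/0.01028″ = 97.276 pc; d₂ = 1/p₂ = 1/0.01585″ = 63.091 pc.
M₁ = m₁ − 5 log₁₀ d₁ + 5 = 11.22 − 9.9400 + 5 = 6.2800.
M₂ = 5.56 − 8.9998 + 5 = 1.5602.
L₁/L₂ = 10^(0.4(M₂ − M₁)) = 10^(0.4 × (-4.7198)) = 10^(-1.88792) = 0.012944.

L₁/L₂ = 0.0129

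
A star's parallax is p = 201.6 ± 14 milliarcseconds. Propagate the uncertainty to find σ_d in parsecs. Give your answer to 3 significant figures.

d = 1/p, so σ_d = σ_p / p².
σ_d = 0.0140 / (0.2016)² = 0.0140 / 0.040643 = 0.34446 pc.

0.344 pc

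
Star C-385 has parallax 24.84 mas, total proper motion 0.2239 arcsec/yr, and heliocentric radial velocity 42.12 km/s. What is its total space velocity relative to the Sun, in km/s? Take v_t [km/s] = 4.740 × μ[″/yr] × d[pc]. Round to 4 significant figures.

d = 1/p = 1/0.02484″ = 40.258 pc.
v_t = 4.740 μ d = 4.740 × 0.2239 × 40.258 = 42.725 km/s.
v = √(v_r² + v_t²) = √(42.12² + 42.725²) = √3599.52 = 59.996 km/s.

60.00 km/s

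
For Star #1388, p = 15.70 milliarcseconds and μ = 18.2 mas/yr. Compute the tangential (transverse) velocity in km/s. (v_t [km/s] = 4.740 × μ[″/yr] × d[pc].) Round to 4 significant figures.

5.495 km/s

d = 1/p = 1/0.01570″ = 63.694 pc.
μ = 18.2 mas/yr = 0.0182 ″/yr.
v_t = 4.74 × μ × d = 4.74 × 0.0182 × 63.694 = 5.4948 km/s.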